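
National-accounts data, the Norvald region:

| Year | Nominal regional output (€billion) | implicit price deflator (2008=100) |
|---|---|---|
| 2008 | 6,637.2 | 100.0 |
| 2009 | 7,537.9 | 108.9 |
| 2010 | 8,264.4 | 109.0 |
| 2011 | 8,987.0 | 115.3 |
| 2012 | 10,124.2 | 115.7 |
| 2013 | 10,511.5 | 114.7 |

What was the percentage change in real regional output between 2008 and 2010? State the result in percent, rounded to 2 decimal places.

Real regional output 2008 = 6637.2/1.000 = 6637.20.
Real regional output 2010 = 8264.4/1.090 = 7582.02.
Change = 7582.02/6637.20 − 1 = 0.1424.

14.24%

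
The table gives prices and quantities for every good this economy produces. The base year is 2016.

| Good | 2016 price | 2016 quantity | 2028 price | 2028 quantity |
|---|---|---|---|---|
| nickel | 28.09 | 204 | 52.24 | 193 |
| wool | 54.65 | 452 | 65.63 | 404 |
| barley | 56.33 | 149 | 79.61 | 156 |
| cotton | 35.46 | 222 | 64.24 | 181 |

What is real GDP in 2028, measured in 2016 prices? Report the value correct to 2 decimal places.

42705.71

Real GDP 2028 = Σ (p_2016 × q_2028) = 28.09·193 + 54.65·404 + 56.33·156 + 35.46·181 = 42705.71.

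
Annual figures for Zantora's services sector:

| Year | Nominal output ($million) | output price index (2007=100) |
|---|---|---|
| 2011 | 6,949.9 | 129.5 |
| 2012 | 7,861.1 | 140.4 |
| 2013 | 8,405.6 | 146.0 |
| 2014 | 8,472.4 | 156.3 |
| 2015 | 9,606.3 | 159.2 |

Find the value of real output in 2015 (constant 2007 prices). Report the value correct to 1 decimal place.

Real output 2015 = 9606.3 / 1.592 = 6034.11.

$6,034.1 million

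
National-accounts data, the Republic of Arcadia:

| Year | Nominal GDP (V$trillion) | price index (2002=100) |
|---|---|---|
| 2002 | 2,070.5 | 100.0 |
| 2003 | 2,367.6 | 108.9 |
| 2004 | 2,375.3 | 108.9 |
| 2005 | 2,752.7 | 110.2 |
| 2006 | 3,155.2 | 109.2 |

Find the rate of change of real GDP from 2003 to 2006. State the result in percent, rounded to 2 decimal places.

Real GDP 2003 = 2367.6/1.089 = 2174.10.
Real GDP 2006 = 3155.2/1.092 = 2889.38.
Change = 2889.38/2174.10 − 1 = 0.3290.

32.90%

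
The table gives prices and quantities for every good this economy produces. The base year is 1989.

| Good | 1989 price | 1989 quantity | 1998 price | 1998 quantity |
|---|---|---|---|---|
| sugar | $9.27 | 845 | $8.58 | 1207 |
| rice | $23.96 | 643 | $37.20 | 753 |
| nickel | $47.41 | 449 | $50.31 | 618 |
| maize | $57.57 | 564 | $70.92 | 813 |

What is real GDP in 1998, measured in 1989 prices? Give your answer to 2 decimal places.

$105334.56

Real GDP 1998 = Σ (p_1989 × q_1998) = 9.27·1207 + 23.96·753 + 47.41·618 + 57.57·813 = 105334.56.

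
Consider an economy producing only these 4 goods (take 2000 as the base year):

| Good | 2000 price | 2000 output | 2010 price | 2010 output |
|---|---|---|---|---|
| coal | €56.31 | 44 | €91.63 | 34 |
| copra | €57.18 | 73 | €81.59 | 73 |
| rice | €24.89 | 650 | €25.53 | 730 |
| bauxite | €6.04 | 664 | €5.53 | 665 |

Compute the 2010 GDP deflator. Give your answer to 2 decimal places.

111.00

Nominal GDP 2010 = 91.63·34 + 81.59·73 + 25.53·730 + 5.53·665 = 31385.84.
Real GDP 2010 (at 2000 prices) = 56.31·34 + 57.18·73 + 24.89·730 + 6.04·665 = 28274.98.
Deflator = Nominal/Real × 100 = 31385.84/28274.98 × 100 = 111.002.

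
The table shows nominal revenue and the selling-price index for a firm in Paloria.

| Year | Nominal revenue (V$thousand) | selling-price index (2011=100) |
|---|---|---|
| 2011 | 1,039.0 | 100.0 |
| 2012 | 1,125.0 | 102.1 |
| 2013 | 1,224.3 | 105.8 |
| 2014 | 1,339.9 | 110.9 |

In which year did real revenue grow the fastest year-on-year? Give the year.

2012

2012: real = 1125.0/1.021 = 1101.86; growth vs 2011 (1039.00) = 6.05%.
2013: real = 1224.3/1.058 = 1157.18; growth vs 2012 (1101.86) = 5.02%.
2014: real = 1339.9/1.109 = 1208.21; growth vs 2013 (1157.18) = 4.41%.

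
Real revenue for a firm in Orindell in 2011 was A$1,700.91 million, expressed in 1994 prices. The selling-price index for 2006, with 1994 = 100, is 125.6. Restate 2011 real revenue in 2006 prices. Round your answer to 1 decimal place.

Real revenue in 2006 prices = Real revenue in 1994 prices × (P_2006/P_1994) = 1700.91 × 1.256 = 2136.34.

A$2,136.3 million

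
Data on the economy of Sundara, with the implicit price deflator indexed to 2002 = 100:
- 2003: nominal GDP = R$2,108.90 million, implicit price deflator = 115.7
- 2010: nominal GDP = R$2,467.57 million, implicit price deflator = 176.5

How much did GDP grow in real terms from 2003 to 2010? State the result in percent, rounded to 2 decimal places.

-23.30%

Real GDP 2003 = 2108.90 / 1.157 = 1822.73.
Real GDP 2010 = 2467.57 / 1.765 = 1398.06.
Real growth = 1398.06 / 1822.73 − 1 = -0.2330.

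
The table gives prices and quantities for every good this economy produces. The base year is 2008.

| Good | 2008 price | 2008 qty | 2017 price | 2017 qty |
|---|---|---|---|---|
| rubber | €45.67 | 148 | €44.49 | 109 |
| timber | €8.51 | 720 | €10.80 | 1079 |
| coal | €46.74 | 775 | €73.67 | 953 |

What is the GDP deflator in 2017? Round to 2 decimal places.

147.71

Nominal GDP 2017 = 44.49·109 + 10.80·1079 + 73.67·953 = 86710.12.
Real GDP 2017 (at 2008 prices) = 45.67·109 + 8.51·1079 + 46.74·953 = 58703.54.
Deflator = Nominal/Real × 100 = 86710.12/58703.54 × 100 = 147.709.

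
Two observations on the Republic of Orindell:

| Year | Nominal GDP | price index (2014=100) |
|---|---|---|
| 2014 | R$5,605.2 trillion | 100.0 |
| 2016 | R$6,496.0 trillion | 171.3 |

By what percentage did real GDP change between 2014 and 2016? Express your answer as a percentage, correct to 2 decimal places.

Real GDP 2014 = 5605.2 / 1.000 = 5605.20.
Real GDP 2016 = 6496.0 / 1.713 = 3792.18.
Real growth = 3792.18 / 5605.20 − 1 = -0.3235.

-32.35%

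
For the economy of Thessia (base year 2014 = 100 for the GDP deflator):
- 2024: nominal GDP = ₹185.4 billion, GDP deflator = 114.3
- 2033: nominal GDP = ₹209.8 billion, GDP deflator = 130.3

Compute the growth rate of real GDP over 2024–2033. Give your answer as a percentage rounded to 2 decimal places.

-0.73%

Deflate each year: 2024 → 185.4/1.143 = 162.20; 2033 → 209.8/1.303 = 161.01.
So real GDP changed by 161.01/162.20 − 1 = -0.0073, i.e. -0.73%.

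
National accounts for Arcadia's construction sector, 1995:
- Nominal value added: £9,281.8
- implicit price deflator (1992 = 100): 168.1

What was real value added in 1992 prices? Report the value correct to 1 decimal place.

£5,521.6

Real value added = Nominal / (implicit price deflator/100) = 9281.8 / 1.681 = 5521.59.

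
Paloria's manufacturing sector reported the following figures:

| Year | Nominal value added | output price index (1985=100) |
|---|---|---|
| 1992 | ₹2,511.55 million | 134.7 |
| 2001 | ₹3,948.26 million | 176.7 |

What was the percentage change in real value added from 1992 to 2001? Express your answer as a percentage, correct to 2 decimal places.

Deflate each year: 1992 → 2511.55/1.347 = 1864.55; 2001 → 3948.26/1.767 = 2234.44.
So real value added changed by 2234.44/1864.55 − 1 = 0.1984, i.e. 19.84%.

19.84%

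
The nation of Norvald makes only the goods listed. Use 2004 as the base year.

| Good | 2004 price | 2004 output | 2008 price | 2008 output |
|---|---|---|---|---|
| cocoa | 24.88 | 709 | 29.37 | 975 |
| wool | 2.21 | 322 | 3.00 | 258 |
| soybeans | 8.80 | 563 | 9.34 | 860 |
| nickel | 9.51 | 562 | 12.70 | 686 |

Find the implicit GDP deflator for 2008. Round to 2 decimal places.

Nominal GDP 2008 = 29.37·975 + 3.00·258 + 9.34·860 + 12.70·686 = 46154.35.
Real GDP 2008 (at 2004 prices) = 24.88·975 + 2.21·258 + 8.80·860 + 9.51·686 = 38920.04.
Deflator = Nominal/Real × 100 = 46154.35/38920.04 × 100 = 118.588.

118.59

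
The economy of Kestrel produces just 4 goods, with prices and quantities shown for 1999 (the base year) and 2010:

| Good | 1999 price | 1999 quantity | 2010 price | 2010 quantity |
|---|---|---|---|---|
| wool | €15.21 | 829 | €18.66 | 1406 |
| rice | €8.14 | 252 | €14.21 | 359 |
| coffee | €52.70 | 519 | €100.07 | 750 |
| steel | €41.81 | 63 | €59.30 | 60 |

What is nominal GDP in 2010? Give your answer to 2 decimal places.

€109947.85

Nominal GDP 2010 = Σ (p_2010 × q_2010) = 18.66·1406 + 14.21·359 + 100.07·750 + 59.30·60 = 109947.85.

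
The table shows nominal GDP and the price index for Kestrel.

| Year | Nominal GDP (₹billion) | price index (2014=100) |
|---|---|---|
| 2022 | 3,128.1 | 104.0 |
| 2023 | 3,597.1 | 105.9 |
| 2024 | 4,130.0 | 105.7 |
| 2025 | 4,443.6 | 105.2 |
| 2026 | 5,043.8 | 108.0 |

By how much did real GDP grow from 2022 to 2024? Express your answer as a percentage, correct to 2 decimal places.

29.91%

Real GDP 2022 = 3128.1/1.040 = 3007.79.
Real GDP 2024 = 4130.0/1.057 = 3907.28.
Change = 3907.28/3007.79 − 1 = 0.2991.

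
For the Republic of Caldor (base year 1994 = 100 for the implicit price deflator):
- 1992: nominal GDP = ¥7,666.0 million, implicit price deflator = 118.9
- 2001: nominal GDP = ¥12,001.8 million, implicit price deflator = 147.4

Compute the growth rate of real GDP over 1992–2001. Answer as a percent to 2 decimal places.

26.29%

Deflate each year: 1992 → 7666.0/1.189 = 6447.43; 2001 → 12001.8/1.474 = 8142.33.
So real GDP changed by 8142.33/6447.43 − 1 = 0.2629, i.e. 26.29%.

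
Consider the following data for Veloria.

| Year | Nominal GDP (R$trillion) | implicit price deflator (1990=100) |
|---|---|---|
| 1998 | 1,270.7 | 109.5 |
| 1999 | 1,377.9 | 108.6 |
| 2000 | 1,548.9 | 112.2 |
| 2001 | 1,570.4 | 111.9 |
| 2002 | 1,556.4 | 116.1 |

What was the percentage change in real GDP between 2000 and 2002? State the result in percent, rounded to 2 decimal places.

-2.89%

Real GDP 2000 = 1548.9/1.122 = 1380.48.
Real GDP 2002 = 1556.4/1.161 = 1340.57.
Change = 1340.57/1380.48 − 1 = -0.0289.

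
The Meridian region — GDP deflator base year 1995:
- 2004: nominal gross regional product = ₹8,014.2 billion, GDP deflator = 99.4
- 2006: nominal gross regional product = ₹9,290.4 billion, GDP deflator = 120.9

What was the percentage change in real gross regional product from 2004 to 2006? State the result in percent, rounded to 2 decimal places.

-4.69%

Deflate each year: 2004 → 8014.2/0.994 = 8062.58; 2006 → 9290.4/1.209 = 7684.37.
So real gross regional product changed by 7684.37/8062.58 − 1 = -0.0469, i.e. -4.69%.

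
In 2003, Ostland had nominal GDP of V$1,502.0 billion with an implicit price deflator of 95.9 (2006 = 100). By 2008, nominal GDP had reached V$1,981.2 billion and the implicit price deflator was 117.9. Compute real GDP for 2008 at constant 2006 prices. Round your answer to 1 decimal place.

Real GDP = Nominal / (implicit price deflator/100) = 1981.2 / 1.179 = 1680.41.

V$1,680.4 billion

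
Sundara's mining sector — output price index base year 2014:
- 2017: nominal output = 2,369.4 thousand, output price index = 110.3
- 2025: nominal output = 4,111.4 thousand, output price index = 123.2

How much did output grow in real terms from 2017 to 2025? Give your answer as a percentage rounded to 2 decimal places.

Real output 2017 = 2369.4 / 1.103 = 2148.14.
Real output 2025 = 4111.4 / 1.232 = 3337.18.
Real growth = 3337.18 / 2148.14 − 1 = 0.5535.

55.35%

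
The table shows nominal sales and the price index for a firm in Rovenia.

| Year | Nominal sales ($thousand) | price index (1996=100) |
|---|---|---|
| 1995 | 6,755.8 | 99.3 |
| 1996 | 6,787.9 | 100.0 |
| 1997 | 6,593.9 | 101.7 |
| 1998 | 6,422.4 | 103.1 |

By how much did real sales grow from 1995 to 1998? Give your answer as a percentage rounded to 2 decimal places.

-8.44%

Real sales 1995 = 6755.8/0.993 = 6803.42.
Real sales 1998 = 6422.4/1.031 = 6229.29.
Change = 6229.29/6803.42 − 1 = -0.0844.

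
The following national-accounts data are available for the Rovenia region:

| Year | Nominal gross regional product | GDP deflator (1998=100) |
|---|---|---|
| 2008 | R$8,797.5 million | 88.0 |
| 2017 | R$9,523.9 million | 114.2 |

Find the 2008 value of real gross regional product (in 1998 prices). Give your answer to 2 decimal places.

R$9,997.16 million

Real gross regional product = Nominal / (GDP deflator/100) = 8797.5 / 0.880 = 9997.16.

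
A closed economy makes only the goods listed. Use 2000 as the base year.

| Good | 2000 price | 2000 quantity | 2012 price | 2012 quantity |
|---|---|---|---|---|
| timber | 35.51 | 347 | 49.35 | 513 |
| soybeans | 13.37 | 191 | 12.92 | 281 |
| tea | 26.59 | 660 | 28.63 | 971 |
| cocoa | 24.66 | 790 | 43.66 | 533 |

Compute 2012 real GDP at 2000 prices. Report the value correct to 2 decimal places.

Real GDP 2012 = Σ (p_2000 × q_2012) = 35.51·513 + 13.37·281 + 26.59·971 + 24.66·533 = 60936.27.

60936.27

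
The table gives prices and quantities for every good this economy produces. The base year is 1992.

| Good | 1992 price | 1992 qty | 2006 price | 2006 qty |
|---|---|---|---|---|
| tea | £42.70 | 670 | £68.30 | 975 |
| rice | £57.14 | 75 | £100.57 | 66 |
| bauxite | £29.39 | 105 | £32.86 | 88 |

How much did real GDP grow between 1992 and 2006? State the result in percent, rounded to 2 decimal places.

33.38%

Real GDP 1992 = Nominal GDP 1992 = 42.70·670 + 57.14·75 + 29.39·105 = 35980.45.
Real GDP 2006 (at 1992 prices) = 42.70·975 + 57.14·66 + 29.39·88 = 47990.06.
Real growth = 47990.06/35980.45 − 1 = 0.3338.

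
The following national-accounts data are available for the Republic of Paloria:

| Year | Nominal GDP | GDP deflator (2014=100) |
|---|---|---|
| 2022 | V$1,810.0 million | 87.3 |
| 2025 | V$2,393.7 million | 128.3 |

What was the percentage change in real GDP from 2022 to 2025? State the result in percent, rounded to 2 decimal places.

Deflate each year: 2022 → 1810.0/0.873 = 2073.31; 2025 → 2393.7/1.283 = 1865.71.
So real GDP changed by 1865.71/2073.31 − 1 = -0.1001, i.e. -10.01%.

-10.01%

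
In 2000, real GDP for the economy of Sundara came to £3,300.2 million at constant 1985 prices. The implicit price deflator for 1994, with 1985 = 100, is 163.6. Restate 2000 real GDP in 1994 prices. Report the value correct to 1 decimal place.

£5,399.1 million

Real GDP in 1994 prices = Real GDP in 1985 prices × (P_1994/P_1985) = 3300.2 × 1.636 = 5399.13.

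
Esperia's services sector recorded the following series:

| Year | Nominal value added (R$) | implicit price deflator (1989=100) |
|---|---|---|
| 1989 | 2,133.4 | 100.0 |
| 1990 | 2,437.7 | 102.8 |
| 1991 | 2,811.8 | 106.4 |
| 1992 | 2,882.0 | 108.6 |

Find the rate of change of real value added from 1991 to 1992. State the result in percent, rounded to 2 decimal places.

Real value added 1991 = 2811.8/1.064 = 2642.67.
Real value added 1992 = 2882.0/1.086 = 2653.78.
Change = 2653.78/2642.67 − 1 = 0.0042.

0.42%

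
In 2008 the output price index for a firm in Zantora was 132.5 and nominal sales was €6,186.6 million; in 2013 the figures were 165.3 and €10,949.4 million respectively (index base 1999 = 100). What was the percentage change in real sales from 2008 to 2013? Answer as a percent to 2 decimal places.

41.87%

Deflate each year: 2008 → 6186.6/1.325 = 4669.13; 2013 → 10949.4/1.653 = 6623.96.
So real sales changed by 6623.96/4669.13 − 1 = 0.4187, i.e. 41.87%.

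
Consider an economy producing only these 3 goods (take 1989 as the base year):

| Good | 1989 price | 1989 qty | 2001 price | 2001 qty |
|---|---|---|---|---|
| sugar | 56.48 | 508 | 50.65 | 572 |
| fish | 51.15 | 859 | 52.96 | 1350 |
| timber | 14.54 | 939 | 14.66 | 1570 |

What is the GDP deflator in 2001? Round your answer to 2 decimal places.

Nominal GDP 2001 = 50.65·572 + 52.96·1350 + 14.66·1570 = 123484.00.
Real GDP 2001 (at 1989 prices) = 56.48·572 + 51.15·1350 + 14.54·1570 = 124186.86.
Deflator = Nominal/Real × 100 = 123484.00/124186.86 × 100 = 99.434.

99.43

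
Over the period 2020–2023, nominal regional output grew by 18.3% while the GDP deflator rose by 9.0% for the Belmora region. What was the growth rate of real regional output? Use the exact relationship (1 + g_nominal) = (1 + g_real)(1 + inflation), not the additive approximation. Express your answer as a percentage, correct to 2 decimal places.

(1 + g_nom) = (1 + g_real)(1 + π), so g_real = 1.1830 / 1.0900 − 1 = 0.08532.

8.53%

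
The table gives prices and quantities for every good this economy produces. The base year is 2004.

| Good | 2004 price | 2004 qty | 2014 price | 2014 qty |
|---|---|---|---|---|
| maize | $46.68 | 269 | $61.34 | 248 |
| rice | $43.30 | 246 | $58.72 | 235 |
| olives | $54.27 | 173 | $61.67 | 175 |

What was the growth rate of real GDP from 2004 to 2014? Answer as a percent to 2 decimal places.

-4.14%

Real GDP 2004 = Nominal GDP 2004 = 46.68·269 + 43.30·246 + 54.27·173 = 32597.43.
Real GDP 2014 (at 2004 prices) = 46.68·248 + 43.30·235 + 54.27·175 = 31249.39.
Real growth = 31249.39/32597.43 − 1 = -0.0414.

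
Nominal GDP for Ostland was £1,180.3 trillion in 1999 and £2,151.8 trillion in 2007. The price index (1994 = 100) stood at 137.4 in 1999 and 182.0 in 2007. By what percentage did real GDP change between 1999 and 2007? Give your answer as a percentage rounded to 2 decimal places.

Real GDP 1999 = 1180.3 / 1.374 = 859.02.
Real GDP 2007 = 2151.8 / 1.820 = 1182.31.
Real growth = 1182.31 / 859.02 − 1 = 0.3763.

37.63%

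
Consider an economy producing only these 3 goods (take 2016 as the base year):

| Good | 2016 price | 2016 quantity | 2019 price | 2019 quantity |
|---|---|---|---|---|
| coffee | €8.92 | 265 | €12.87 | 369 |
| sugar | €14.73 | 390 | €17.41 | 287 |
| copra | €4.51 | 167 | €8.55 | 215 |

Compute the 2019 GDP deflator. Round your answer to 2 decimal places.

Nominal GDP 2019 = 12.87·369 + 17.41·287 + 8.55·215 = 11583.95.
Real GDP 2019 (at 2016 prices) = 8.92·369 + 14.73·287 + 4.51·215 = 8488.64.
Deflator = Nominal/Real × 100 = 11583.95/8488.64 × 100 = 136.464.

136.46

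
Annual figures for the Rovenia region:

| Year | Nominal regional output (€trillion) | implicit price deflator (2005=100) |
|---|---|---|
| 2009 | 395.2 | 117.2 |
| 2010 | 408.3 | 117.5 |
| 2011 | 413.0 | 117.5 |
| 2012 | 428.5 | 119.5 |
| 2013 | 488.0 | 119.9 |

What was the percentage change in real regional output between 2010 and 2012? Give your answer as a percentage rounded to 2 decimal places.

Real regional output 2010 = 408.3/1.175 = 347.49.
Real regional output 2012 = 428.5/1.195 = 358.58.
Change = 358.58/347.49 − 1 = 0.0319.

3.19%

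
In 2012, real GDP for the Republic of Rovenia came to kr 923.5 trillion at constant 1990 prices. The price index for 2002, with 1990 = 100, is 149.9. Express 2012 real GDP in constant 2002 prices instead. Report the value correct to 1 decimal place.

Real GDP in 2002 prices = Real GDP in 1990 prices × (P_2002/P_1990) = 923.5 × 1.499 = 1384.33.

kr 1,384.3 trillion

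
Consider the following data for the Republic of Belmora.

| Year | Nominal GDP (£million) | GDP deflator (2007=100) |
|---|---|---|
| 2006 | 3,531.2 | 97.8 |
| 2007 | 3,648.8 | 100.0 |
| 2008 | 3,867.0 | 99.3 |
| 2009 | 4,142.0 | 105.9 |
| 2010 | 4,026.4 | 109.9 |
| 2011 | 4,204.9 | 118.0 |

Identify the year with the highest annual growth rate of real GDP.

2008

2007: real = 3648.8/1.000 = 3648.80; growth vs 2006 (3610.63) = 1.06%.
2008: real = 3867.0/0.993 = 3894.26; growth vs 2007 (3648.80) = 6.73%.
2009: real = 4142.0/1.059 = 3911.24; growth vs 2008 (3894.26) = 0.44%.
2010: real = 4026.4/1.099 = 3663.69; growth vs 2009 (3911.24) = -6.33%.
2011: real = 4204.9/1.180 = 3563.47; growth vs 2010 (3663.69) = -2.74%.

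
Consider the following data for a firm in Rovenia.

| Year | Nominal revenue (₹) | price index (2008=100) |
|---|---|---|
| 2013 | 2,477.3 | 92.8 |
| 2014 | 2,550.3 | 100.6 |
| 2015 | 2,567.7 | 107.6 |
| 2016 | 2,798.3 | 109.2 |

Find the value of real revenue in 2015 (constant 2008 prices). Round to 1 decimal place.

Real revenue 2015 = 2567.7 / 1.076 = 2386.34.

₹2,386.3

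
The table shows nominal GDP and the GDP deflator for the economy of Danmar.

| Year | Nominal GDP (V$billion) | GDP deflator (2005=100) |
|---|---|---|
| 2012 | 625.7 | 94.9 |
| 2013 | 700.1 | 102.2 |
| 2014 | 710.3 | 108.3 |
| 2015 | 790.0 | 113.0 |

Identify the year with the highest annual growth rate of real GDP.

2013: real = 700.1/1.022 = 685.03; growth vs 2012 (659.33) = 3.90%.
2014: real = 710.3/1.083 = 655.86; growth vs 2013 (685.03) = -4.26%.
2015: real = 790.0/1.130 = 699.12; growth vs 2014 (655.86) = 6.60%.

2015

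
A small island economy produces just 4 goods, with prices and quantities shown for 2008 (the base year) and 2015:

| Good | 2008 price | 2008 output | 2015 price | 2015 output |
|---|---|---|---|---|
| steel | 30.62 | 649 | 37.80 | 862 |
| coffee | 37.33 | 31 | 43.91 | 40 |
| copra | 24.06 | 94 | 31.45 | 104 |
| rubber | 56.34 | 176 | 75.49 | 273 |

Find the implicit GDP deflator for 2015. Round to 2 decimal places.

Nominal GDP 2015 = 37.80·862 + 43.91·40 + 31.45·104 + 75.49·273 = 58219.57.
Real GDP 2015 (at 2008 prices) = 30.62·862 + 37.33·40 + 24.06·104 + 56.34·273 = 45770.70.
Deflator = Nominal/Real × 100 = 58219.57/45770.70 × 100 = 127.198.

127.20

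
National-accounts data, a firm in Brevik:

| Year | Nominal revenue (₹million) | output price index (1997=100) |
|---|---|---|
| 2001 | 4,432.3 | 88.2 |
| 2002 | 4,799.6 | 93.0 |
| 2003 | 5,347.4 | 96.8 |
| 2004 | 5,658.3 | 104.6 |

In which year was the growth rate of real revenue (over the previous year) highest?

2003

2002: real = 4799.6/0.930 = 5160.86; growth vs 2001 (5025.28) = 2.70%.
2003: real = 5347.4/0.968 = 5524.17; growth vs 2002 (5160.86) = 7.04%.
2004: real = 5658.3/1.046 = 5409.46; growth vs 2003 (5524.17) = -2.08%.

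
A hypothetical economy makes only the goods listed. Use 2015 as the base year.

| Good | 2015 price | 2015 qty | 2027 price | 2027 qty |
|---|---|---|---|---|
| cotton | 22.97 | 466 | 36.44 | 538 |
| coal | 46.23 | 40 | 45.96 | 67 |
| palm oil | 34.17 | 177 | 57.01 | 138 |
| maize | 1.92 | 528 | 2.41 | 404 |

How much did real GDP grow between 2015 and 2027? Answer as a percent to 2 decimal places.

Real GDP 2015 = Nominal GDP 2015 = 22.97·466 + 46.23·40 + 34.17·177 + 1.92·528 = 19615.07.
Real GDP 2027 (at 2015 prices) = 22.97·538 + 46.23·67 + 34.17·138 + 1.92·404 = 20946.41.
Real growth = 20946.41/19615.07 − 1 = 0.0679.

6.79%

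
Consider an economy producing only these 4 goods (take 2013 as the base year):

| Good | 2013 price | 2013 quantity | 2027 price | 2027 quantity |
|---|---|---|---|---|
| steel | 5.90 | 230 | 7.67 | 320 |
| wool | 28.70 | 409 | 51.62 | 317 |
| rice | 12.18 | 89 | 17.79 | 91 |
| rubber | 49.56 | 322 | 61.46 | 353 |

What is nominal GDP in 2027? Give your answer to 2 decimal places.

42132.21

Nominal GDP 2027 = Σ (p_2027 × q_2027) = 7.67·320 + 51.62·317 + 17.79·91 + 61.46·353 = 42132.21.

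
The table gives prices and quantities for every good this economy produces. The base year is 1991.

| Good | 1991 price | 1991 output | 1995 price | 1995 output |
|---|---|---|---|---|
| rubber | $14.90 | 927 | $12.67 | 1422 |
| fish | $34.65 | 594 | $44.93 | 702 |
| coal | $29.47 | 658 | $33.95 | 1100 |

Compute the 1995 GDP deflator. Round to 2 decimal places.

Nominal GDP 1995 = 12.67·1422 + 44.93·702 + 33.95·1100 = 86902.60.
Real GDP 1995 (at 1991 prices) = 14.90·1422 + 34.65·702 + 29.47·1100 = 77929.10.
Deflator = Nominal/Real × 100 = 86902.60/77929.10 × 100 = 111.515.

111.51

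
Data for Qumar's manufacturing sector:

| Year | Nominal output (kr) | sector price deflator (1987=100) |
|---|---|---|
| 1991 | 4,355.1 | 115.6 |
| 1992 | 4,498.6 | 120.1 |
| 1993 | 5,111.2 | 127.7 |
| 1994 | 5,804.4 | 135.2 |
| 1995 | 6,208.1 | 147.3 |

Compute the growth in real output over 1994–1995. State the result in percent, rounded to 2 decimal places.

-1.83%

Real output 1994 = 5804.4/1.352 = 4293.20.
Real output 1995 = 6208.1/1.473 = 4214.60.
Change = 4214.60/4293.20 − 1 = -0.0183.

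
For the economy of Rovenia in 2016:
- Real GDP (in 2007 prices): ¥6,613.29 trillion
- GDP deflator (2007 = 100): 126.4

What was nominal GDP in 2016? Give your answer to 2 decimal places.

¥8,359.20 trillion

Nominal GDP = Real × (GDP deflator/100) = 6613.29 × 1.264 = 8359.20.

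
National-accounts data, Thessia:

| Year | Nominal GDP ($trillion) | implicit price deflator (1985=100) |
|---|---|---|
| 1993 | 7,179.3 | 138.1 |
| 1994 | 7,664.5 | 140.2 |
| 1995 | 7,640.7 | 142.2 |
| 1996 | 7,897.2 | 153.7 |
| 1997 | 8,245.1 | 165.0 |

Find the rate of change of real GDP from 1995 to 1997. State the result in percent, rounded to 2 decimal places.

Real GDP 1995 = 7640.7/1.422 = 5373.21.
Real GDP 1997 = 8245.1/1.650 = 4997.03.
Change = 4997.03/5373.21 − 1 = -0.0700.

-7.00%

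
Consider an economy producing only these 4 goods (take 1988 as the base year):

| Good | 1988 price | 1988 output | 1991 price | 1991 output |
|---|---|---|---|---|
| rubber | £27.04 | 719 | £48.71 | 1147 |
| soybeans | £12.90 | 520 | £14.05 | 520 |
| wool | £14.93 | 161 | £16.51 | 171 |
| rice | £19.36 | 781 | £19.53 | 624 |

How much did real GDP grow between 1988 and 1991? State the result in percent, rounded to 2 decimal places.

Real GDP 1988 = Nominal GDP 1988 = 27.04·719 + 12.90·520 + 14.93·161 + 19.36·781 = 43673.65.
Real GDP 1991 (at 1988 prices) = 27.04·1147 + 12.90·520 + 14.93·171 + 19.36·624 = 52356.55.
Real growth = 52356.55/43673.65 − 1 = 0.1988.

19.88%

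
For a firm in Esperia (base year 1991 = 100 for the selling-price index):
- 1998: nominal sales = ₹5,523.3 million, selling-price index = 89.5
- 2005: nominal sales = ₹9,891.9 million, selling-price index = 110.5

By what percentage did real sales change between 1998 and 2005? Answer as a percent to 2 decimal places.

45.06%

Real sales 1998 = 5523.3 / 0.895 = 6171.28.
Real sales 2005 = 9891.9 / 1.105 = 8951.95.
Real growth = 8951.95 / 6171.28 − 1 = 0.4506.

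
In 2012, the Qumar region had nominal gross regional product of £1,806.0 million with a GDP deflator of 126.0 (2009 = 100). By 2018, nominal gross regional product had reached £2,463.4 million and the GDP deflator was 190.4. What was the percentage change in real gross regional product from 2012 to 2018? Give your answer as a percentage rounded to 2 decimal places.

Deflate each year: 2012 → 1806.0/1.260 = 1433.33; 2018 → 2463.4/1.904 = 1293.80.
So real gross regional product changed by 1293.80/1433.33 − 1 = -0.0973, i.e. -9.73%.

-9.73%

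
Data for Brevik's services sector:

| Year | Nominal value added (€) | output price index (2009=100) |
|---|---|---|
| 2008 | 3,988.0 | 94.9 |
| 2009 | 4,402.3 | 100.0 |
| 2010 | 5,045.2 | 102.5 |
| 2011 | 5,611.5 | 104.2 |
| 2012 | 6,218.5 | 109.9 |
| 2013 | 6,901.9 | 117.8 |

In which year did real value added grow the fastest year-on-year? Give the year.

2009: real = 4402.3/1.000 = 4402.30; growth vs 2008 (4202.32) = 4.76%.
2010: real = 5045.2/1.025 = 4922.15; growth vs 2009 (4402.30) = 11.81%.
2011: real = 5611.5/1.042 = 5385.32; growth vs 2010 (4922.15) = 9.41%.
2012: real = 6218.5/1.099 = 5658.33; growth vs 2011 (5385.32) = 5.07%.
2013: real = 6901.9/1.178 = 5859.00; growth vs 2012 (5658.33) = 3.55%.

2010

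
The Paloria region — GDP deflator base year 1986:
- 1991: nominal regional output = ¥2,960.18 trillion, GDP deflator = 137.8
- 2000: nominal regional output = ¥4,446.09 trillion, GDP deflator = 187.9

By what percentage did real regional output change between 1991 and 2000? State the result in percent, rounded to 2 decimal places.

10.15%

Real regional output 1991 = 2960.18 / 1.378 = 2148.17.
Real regional output 2000 = 4446.09 / 1.879 = 2366.20.
Real growth = 2366.20 / 2148.17 − 1 = 0.1015.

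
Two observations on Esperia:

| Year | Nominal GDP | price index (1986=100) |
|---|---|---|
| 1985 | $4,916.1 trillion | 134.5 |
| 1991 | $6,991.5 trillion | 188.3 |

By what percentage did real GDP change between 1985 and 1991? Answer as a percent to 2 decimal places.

Deflate each year: 1985 → 4916.1/1.345 = 3655.09; 1991 → 6991.5/1.883 = 3712.96.
So real GDP changed by 3712.96/3655.09 − 1 = 0.0158, i.e. 1.58%.

1.58%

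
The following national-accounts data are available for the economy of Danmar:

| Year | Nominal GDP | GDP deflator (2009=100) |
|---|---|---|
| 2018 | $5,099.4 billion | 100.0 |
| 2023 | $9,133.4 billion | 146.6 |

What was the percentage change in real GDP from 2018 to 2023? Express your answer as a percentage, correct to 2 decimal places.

Deflate each year: 2018 → 5099.4/1.000 = 5099.40; 2023 → 9133.4/1.466 = 6230.15.
So real GDP changed by 6230.15/5099.40 − 1 = 0.2217, i.e. 22.17%.

22.17%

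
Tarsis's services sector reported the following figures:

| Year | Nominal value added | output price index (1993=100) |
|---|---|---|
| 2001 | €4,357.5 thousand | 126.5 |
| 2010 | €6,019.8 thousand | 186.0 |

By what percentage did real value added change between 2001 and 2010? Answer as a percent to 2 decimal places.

-6.04%

Real value added 2001 = 4357.5 / 1.265 = 3444.66.
Real value added 2010 = 6019.8 / 1.860 = 3236.45.
Real growth = 3236.45 / 3444.66 − 1 = -0.0604.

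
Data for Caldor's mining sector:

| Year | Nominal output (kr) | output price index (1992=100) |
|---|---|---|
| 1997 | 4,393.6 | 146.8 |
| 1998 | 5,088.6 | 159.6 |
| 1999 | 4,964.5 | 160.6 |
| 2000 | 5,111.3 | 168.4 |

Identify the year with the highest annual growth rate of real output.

1998: real = 5088.6/1.596 = 3188.35; growth vs 1997 (2992.92) = 6.53%.
1999: real = 4964.5/1.606 = 3091.22; growth vs 1998 (3188.35) = -3.05%.
2000: real = 5111.3/1.684 = 3035.21; growth vs 1999 (3091.22) = -1.81%.

1998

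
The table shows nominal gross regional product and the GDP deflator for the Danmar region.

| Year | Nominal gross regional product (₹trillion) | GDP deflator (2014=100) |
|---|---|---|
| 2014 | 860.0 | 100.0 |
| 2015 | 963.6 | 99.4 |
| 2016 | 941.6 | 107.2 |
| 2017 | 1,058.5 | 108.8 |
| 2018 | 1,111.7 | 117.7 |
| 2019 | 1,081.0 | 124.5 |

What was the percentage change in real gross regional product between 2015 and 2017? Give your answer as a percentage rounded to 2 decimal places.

0.36%

Real gross regional product 2015 = 963.6/0.994 = 969.42.
Real gross regional product 2017 = 1058.5/1.088 = 972.89.
Change = 972.89/969.42 − 1 = 0.0036.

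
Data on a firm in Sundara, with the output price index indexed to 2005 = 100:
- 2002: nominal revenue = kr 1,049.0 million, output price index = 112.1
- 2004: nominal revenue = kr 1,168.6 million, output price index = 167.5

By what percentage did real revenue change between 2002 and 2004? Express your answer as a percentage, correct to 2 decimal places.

Real revenue 2002 = 1049.0 / 1.121 = 935.77.
Real revenue 2004 = 1168.6 / 1.675 = 697.67.
Real growth = 697.67 / 935.77 − 1 = -0.2544.

-25.44%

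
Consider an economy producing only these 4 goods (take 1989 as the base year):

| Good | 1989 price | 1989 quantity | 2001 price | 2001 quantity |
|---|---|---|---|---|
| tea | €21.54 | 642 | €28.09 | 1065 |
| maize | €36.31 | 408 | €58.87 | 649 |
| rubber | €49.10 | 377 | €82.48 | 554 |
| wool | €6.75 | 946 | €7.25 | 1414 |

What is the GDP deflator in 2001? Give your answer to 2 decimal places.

149.03

Nominal GDP 2001 = 28.09·1065 + 58.87·649 + 82.48·554 + 7.25·1414 = 124067.90.
Real GDP 2001 (at 1989 prices) = 21.54·1065 + 36.31·649 + 49.10·554 + 6.75·1414 = 83251.19.
Deflator = Nominal/Real × 100 = 124067.90/83251.19 × 100 = 149.028.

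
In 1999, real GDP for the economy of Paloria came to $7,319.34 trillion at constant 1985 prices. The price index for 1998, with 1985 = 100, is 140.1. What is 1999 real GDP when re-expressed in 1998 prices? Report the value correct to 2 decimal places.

$10,254.40 trillion

Real GDP in 1998 prices = Real GDP in 1985 prices × (P_1998/P_1985) = 7319.34 × 1.401 = 10254.40.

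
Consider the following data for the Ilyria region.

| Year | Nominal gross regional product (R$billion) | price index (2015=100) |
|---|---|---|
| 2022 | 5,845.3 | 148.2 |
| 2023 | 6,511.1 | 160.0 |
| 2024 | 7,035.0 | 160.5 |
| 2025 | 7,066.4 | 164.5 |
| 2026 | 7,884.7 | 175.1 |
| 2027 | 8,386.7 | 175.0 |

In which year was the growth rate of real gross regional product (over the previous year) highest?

2024

2023: real = 6511.1/1.600 = 4069.44; growth vs 2022 (3944.20) = 3.18%.
2024: real = 7035.0/1.605 = 4383.18; growth vs 2023 (4069.44) = 7.71%.
2025: real = 7066.4/1.645 = 4295.68; growth vs 2024 (4383.18) = -2.00%.
2026: real = 7884.7/1.751 = 4502.97; growth vs 2025 (4295.68) = 4.83%.
2027: real = 8386.7/1.750 = 4792.40; growth vs 2026 (4502.97) = 6.43%.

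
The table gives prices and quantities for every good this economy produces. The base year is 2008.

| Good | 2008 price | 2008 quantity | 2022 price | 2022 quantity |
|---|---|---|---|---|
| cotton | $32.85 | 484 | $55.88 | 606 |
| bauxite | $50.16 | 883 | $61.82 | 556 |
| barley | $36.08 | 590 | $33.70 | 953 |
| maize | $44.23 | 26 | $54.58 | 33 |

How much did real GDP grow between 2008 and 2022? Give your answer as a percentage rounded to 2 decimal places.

1.22%

Real GDP 2008 = Nominal GDP 2008 = 32.85·484 + 50.16·883 + 36.08·590 + 44.23·26 = 82627.86.
Real GDP 2022 (at 2008 prices) = 32.85·606 + 50.16·556 + 36.08·953 + 44.23·33 = 83639.89.
Real growth = 83639.89/82627.86 − 1 = 0.0122.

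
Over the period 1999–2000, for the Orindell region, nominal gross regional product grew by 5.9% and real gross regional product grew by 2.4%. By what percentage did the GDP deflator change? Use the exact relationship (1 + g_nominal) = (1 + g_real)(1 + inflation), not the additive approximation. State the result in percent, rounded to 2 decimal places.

(1 + g_nom) = (1 + g_real)(1 + π), so π = 1.0590 / 1.0240 − 1 = 0.03418.

3.42%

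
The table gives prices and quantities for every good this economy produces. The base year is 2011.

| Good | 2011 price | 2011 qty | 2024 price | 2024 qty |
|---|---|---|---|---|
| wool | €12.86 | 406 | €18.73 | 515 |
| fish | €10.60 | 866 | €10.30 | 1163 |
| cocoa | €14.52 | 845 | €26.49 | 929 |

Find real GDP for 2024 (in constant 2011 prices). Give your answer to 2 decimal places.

€32439.78

Real GDP 2024 = Σ (p_2011 × q_2024) = 12.86·515 + 10.60·1163 + 14.52·929 = 32439.78.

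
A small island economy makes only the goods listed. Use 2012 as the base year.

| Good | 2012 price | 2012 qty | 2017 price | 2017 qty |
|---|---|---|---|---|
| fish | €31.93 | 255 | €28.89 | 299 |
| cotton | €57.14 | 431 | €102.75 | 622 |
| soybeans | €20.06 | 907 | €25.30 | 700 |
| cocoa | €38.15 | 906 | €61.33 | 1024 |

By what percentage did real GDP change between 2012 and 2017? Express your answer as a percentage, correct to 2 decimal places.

14.81%

Real GDP 2012 = Nominal GDP 2012 = 31.93·255 + 57.14·431 + 20.06·907 + 38.15·906 = 85527.81.
Real GDP 2017 (at 2012 prices) = 31.93·299 + 57.14·622 + 20.06·700 + 38.15·1024 = 98195.75.
Real growth = 98195.75/85527.81 − 1 = 0.1481.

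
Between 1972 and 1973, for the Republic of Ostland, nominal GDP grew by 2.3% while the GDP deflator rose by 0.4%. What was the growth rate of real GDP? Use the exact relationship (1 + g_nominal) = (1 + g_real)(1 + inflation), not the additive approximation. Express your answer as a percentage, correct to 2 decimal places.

1.89%

(1 + g_nom) = (1 + g_real)(1 + π), so g_real = 1.0230 / 1.0040 − 1 = 0.01892.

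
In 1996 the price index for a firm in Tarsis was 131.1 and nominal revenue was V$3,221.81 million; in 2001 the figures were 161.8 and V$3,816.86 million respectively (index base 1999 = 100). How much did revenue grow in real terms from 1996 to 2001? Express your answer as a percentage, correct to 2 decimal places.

Real revenue 1996 = 3221.81 / 1.311 = 2457.52.
Real revenue 2001 = 3816.86 / 1.618 = 2359.00.
Real growth = 2359.00 / 2457.52 − 1 = -0.0401.

-4.01%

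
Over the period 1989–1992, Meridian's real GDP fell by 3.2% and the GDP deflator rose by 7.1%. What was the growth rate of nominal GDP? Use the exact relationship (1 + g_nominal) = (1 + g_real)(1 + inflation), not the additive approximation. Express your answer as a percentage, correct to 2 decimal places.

3.67%

(1 + g_nom) = (1 + g_real)(1 + π) = 0.9680 × 1.0710 = 1.03673.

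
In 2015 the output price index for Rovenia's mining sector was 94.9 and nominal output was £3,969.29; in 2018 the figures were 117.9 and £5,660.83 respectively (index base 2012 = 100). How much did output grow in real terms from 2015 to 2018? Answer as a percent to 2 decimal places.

Real output 2015 = 3969.29 / 0.949 = 4182.60.
Real output 2018 = 5660.83 / 1.179 = 4801.38.
Real growth = 4801.38 / 4182.60 − 1 = 0.1479.

14.79%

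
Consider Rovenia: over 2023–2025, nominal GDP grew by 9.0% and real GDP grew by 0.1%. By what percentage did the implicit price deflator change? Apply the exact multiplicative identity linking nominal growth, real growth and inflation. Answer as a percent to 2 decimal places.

8.89%

(1 + g_nom) = (1 + g_real)(1 + π), so π = 1.0900 / 1.0010 − 1 = 0.08891.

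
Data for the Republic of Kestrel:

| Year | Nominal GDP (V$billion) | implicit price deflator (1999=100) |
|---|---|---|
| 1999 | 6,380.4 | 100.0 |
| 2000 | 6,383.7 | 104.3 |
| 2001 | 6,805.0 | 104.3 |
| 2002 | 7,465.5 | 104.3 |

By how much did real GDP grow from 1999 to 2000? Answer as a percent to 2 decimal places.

-4.07%

Real GDP 1999 = 6380.4/1.000 = 6380.40.
Real GDP 2000 = 6383.7/1.043 = 6120.52.
Change = 6120.52/6380.40 − 1 = -0.0407.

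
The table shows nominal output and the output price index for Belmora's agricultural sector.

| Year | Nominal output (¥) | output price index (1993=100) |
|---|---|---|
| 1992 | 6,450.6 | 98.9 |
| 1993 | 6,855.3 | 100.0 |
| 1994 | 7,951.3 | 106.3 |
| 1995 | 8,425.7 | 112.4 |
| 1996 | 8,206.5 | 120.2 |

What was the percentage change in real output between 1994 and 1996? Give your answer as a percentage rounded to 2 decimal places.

-8.73%

Real output 1994 = 7951.3/1.063 = 7480.06.
Real output 1996 = 8206.5/1.202 = 6827.37.
Change = 6827.37/7480.06 − 1 = -0.0873.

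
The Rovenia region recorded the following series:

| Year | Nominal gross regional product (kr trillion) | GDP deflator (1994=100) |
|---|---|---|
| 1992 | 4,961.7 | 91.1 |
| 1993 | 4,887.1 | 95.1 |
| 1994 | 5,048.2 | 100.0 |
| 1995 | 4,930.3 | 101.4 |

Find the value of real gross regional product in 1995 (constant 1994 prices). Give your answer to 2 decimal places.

Real gross regional product 1995 = 4930.3 / 1.014 = 4862.23.

kr 4,862.23 trillion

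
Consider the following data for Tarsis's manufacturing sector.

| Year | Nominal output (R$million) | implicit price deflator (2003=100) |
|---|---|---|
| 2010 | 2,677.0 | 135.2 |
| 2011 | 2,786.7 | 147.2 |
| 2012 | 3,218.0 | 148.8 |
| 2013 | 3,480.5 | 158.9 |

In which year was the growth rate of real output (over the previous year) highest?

2012

2011: real = 2786.7/1.472 = 1893.14; growth vs 2010 (1980.03) = -4.39%.
2012: real = 3218.0/1.488 = 2162.63; growth vs 2011 (1893.14) = 14.24%.
2013: real = 3480.5/1.589 = 2190.37; growth vs 2012 (2162.63) = 1.28%.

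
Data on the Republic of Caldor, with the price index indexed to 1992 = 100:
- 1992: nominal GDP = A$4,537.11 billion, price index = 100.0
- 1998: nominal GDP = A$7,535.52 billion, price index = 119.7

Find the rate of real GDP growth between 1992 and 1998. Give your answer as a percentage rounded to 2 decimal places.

38.75%

Deflate each year: 1992 → 4537.11/1.000 = 4537.11; 1998 → 7535.52/1.197 = 6295.34.
So real GDP changed by 6295.34/4537.11 − 1 = 0.3875, i.e. 38.75%.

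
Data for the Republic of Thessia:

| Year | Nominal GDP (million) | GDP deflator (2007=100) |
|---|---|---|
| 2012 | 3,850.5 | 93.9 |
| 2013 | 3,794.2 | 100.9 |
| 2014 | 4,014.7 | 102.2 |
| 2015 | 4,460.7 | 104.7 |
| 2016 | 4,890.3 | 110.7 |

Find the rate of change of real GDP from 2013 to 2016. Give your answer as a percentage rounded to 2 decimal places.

17.48%

Real GDP 2013 = 3794.2/1.009 = 3760.36.
Real GDP 2016 = 4890.3/1.107 = 4417.62.
Change = 4417.62/3760.36 − 1 = 0.1748.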